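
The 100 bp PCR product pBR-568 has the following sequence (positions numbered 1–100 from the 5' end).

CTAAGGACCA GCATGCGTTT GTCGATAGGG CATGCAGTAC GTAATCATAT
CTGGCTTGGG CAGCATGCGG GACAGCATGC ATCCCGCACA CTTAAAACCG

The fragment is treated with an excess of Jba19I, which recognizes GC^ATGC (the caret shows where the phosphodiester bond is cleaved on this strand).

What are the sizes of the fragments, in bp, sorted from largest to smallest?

33, 24, 19, 12, 12 bp

Jba19I sites (GCATGC) start at positions 11, 30, 63, 75.
Jba19I cuts after base 2 of each site, so after positions 12, 31, 64, 76.
Linear molecule, 4 cuts → 5 fragments:
  1–12 → 12 bp
  13–31 → 19 bp
  32–64 → 33 bp
  65–76 → 12 bp
  77–100 → 24 bp
Sorted largest to smallest: 33, 24, 19, 12, 12 bp.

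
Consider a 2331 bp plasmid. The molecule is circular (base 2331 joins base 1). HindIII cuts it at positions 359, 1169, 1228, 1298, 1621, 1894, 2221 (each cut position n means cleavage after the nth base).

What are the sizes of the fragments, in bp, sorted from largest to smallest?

Circular molecule, 7 cuts → 7 fragments:
  1169 − 359 = 810 bp
  1228 − 1169 = 59 bp
  1298 − 1228 = 70 bp
  1621 − 1298 = 323 bp
  1894 − 1621 = 273 bp
  2221 − 1894 = 327 bp
  wrap: 2331 − 2221 + 359 = 469 bp
Sorted largest to smallest: 810, 469, 327, 323, 273, 70, 59 bp.

810, 469, 327, 323, 273, 70, 59 bp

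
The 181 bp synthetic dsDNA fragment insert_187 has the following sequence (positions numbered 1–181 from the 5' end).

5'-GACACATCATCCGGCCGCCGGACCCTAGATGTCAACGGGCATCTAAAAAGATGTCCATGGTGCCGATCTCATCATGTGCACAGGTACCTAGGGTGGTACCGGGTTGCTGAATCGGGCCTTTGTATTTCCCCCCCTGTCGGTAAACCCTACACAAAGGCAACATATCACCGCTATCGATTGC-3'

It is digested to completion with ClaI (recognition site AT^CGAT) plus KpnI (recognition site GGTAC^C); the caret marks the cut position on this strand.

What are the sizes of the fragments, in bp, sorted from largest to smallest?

87, 75, 12, 7 bp

The ClaI site (ATCGAT) starts at position 173.
ClaI cuts after base 2 of each site, so after position 174.
KpnI sites (GGTACC) start at positions 83, 95.
KpnI cuts after base 5 of each site (before the last base), so after positions 87, 99.
Combined cut positions: 87, 99, 174.
Linear molecule, 3 cuts → 4 fragments:
  1–87 → 87 bp
  88–99 → 12 bp
  100–174 → 75 bp
  175–181 → 7 bp
Sorted largest to smallest: 87, 75, 12, 7 bp.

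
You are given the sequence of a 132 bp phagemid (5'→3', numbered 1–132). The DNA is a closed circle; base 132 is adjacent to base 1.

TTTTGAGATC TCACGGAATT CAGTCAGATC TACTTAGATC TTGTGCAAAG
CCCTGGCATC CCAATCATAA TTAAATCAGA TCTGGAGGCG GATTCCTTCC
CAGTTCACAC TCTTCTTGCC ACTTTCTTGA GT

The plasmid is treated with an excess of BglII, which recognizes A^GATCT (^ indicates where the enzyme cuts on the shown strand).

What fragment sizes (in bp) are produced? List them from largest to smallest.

BglII sites (AGATCT) start at positions 6, 26, 36, 78.
BglII cuts after the first base of each site, so after positions 6, 26, 36, 78.
Circular molecule, 4 cuts → 4 fragments:
  7–26 → 20 bp
  27–36 → 10 bp
  37–78 → 42 bp
  79–132 then 1–6 → 54 + 6 = 60 bp
Sorted largest to smallest: 60, 42, 20, 10 bp.

60, 42, 20, 10 bp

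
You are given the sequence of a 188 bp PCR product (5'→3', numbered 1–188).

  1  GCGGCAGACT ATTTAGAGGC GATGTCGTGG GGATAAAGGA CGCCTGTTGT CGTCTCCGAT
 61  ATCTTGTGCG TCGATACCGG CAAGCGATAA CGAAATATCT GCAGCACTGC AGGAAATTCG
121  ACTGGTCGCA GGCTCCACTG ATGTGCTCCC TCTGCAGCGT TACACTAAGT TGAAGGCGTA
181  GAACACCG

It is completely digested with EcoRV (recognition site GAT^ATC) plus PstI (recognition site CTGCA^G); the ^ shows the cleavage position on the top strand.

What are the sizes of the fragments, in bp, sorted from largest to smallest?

The EcoRV site (GATATC) starts at position 58.
EcoRV cuts after base 3 of each site, so after position 60.
PstI sites (CTGCAG) start at positions 99, 107, 152.
PstI cuts after base 5 of each site (before the last base), so after positions 103, 111, 156.
Combined cut positions: 60, 103, 111, 156.
Linear molecule, 4 cuts → 5 fragments:
  1–60 → 60 bp
  61–103 → 43 bp
  104–111 → 8 bp
  112–156 → 45 bp
  157–188 → 32 bp
Sorted largest to smallest: 60, 45, 43, 32, 8 bp.

60, 45, 43, 32, 8 bp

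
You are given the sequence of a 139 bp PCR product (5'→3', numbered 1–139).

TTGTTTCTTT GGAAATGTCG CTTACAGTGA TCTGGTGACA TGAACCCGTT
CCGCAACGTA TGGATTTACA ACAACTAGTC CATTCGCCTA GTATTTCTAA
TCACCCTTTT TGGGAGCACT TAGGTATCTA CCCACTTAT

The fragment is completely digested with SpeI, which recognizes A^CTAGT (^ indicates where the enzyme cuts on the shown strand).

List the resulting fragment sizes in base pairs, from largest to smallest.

The SpeI site (ACTAGT) starts at position 74.
SpeI cuts after the first base of each site, so after position 74.
Linear molecule, 1 cut → 2 fragments:
  1–74 → 74 bp
  75–139 → 65 bp
Sorted largest to smallest: 74, 65 bp.

74, 65 bp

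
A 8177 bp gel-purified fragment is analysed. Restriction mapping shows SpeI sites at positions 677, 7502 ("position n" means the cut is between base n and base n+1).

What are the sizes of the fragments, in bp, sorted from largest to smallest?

Linear molecule, 2 cuts → 3 fragments:
  677 − 0 = 677 bp
  7502 − 677 = 6825 bp
  8177 − 7502 = 675 bp
Sorted largest to smallest: 6825, 677, 675 bp.

6825, 677, 675 bp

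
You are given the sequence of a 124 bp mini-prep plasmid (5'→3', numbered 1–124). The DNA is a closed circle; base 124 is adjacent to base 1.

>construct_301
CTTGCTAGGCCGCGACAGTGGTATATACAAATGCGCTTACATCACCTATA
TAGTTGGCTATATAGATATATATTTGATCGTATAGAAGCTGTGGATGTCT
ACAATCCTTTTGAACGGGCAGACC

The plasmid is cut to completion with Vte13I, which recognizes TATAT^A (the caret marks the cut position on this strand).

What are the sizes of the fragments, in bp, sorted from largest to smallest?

Vte13I sites (TATATA) start at positions 22, 47, 59, 67.
Vte13I cuts after base 5 of each site (before the last base), so after positions 26, 51, 63, 71.
Circular molecule, 4 cuts → 4 fragments:
  27–51 → 25 bp
  52–63 → 12 bp
  64–71 → 8 bp
  72–124 then 1–26 → 53 + 26 = 79 bp
Sorted largest to smallest: 79, 25, 12, 8 bp.

79, 25, 12, 8 bp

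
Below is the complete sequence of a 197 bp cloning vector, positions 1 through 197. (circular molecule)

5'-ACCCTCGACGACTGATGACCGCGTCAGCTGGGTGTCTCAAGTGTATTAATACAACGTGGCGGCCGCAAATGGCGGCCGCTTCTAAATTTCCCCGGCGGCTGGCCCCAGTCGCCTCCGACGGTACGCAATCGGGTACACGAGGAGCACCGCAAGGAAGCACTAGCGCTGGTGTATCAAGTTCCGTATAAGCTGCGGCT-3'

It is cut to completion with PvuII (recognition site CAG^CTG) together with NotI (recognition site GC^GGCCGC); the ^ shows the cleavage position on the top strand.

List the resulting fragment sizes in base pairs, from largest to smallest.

151, 33, 13 bp

The PvuII site (CAGCTG) starts at position 25.
PvuII cuts after base 3 of each site, so after position 27.
NotI sites (GCGGCCGC) start at positions 59, 72.
NotI cuts after base 2 of each site, so after positions 60, 73.
Combined cut positions: 27, 60, 73.
Circular molecule, 3 cuts → 3 fragments:
  28–60 → 33 bp
  61–73 → 13 bp
  74–197 then 1–27 → 124 + 27 = 151 bp
Sorted largest to smallest: 151, 33, 13 bp.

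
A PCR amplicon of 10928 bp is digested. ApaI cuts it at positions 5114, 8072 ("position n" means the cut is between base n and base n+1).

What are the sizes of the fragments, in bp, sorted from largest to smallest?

5114, 2958, 2856 bp

Linear molecule, 2 cuts → 3 fragments:
  5114 − 0 = 5114 bp
  8072 − 5114 = 2958 bp
  10928 − 8072 = 2856 bp
Sorted largest to smallest: 5114, 2958, 2856 bp.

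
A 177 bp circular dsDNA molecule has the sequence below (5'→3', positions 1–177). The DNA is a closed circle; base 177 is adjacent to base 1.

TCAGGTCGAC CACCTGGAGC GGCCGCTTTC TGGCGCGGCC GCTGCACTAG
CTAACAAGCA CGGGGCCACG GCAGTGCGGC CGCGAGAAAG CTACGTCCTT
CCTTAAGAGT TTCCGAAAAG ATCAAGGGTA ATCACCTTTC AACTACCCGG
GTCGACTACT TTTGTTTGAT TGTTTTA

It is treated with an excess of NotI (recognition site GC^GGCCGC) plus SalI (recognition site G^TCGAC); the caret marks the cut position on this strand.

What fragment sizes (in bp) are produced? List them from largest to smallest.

74, 41, 31, 16, 15 bp

NotI sites (GCGGCCGC) start at positions 19, 35, 76.
NotI cuts after base 2 of each site, so after positions 20, 36, 77.
SalI sites (GTCGAC) start at positions 5, 151.
SalI cuts after the first base of each site, so after positions 5, 151.
Combined cut positions: 5, 20, 36, 77, 151.
Circular molecule, 5 cuts → 5 fragments:
  6–20 → 15 bp
  21–36 → 16 bp
  37–77 → 41 bp
  78–151 → 74 bp
  152–177 then 1–5 → 26 + 5 = 31 bp
Sorted largest to smallest: 74, 41, 31, 16, 15 bp.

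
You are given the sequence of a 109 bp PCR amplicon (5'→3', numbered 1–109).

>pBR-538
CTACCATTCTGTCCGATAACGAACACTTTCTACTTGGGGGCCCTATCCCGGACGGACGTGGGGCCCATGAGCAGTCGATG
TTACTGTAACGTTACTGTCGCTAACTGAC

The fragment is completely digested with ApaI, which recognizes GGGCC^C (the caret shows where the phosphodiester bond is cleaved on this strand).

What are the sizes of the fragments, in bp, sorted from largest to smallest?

ApaI sites (GGGCCC) start at positions 38, 61.
ApaI cuts after base 5 of each site (before the last base), so after positions 42, 65.
Linear molecule, 2 cuts → 3 fragments:
  1–42 → 42 bp
  43–65 → 23 bp
  66–109 → 44 bp
Sorted largest to smallest: 44, 42, 23 bp.

44, 42, 23 bp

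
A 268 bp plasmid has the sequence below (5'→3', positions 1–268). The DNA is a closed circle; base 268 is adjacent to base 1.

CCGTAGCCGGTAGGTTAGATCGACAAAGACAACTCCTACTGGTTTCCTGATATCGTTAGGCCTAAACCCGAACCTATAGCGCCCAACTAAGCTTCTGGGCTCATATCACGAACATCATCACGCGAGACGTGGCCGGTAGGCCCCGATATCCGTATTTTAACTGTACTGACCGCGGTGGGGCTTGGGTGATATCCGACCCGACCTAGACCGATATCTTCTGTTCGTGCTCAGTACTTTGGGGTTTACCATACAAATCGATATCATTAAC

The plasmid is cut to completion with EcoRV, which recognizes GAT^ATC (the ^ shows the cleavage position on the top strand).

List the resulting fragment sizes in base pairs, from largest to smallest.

96, 60, 47, 43, 22 bp

EcoRV sites (GATATC) start at positions 49, 145, 188, 210, 257.
EcoRV cuts after base 3 of each site, so after positions 51, 147, 190, 212, 259.
Circular molecule, 5 cuts → 5 fragments:
  52–147 → 96 bp
  148–190 → 43 bp
  191–212 → 22 bp
  213–259 → 47 bp
  260–268 then 1–51 → 9 + 51 = 60 bp
Sorted largest to smallest: 96, 60, 47, 43, 22 bp.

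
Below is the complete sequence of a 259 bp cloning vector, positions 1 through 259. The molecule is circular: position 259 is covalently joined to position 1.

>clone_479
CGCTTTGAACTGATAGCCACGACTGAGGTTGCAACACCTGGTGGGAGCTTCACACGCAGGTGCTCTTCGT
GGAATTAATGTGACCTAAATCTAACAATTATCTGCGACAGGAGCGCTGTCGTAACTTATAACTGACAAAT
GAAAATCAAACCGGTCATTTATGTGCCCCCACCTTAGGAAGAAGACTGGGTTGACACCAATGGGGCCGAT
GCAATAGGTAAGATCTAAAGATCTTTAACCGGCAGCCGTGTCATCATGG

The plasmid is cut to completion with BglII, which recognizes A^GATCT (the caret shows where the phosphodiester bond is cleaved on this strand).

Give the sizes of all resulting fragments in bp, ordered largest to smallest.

251, 8 bp

BglII sites (AGATCT) start at positions 221, 229.
BglII cuts after the first base of each site, so after positions 221, 229.
Circular molecule, 2 cuts → 2 fragments:
  222–229 → 8 bp
  230–259 then 1–221 → 30 + 221 = 251 bp
Sorted largest to smallest: 251, 8 bp.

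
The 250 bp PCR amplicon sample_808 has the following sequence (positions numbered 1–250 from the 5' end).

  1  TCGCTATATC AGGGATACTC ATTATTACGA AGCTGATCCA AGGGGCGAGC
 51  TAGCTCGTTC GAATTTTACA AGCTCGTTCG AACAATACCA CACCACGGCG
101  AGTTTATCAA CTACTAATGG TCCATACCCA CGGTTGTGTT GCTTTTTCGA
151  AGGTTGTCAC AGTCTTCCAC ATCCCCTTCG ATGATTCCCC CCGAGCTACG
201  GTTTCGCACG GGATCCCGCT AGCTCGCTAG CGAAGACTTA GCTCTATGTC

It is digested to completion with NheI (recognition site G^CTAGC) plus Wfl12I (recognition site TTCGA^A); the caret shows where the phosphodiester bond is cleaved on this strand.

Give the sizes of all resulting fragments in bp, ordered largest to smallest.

69, 68, 49, 24, 19, 13, 8 bp

NheI sites (GCTAGC) start at positions 49, 218, 226.
NheI cuts after the first base of each site, so after positions 49, 218, 226.
Wfl12I sites (TTCGAA) start at positions 58, 77, 146.
Wfl12I cuts after base 5 of each site (before the last base), so after positions 62, 81, 150.
Combined cut positions: 49, 62, 81, 150, 218, 226.
Linear molecule, 6 cuts → 7 fragments:
  1–49 → 49 bp
  50–62 → 13 bp
  63–81 → 19 bp
  82–150 → 69 bp
  151–218 → 68 bp
  219–226 → 8 bp
  227–250 → 24 bp
Sorted largest to smallest: 69, 68, 49, 24, 19, 13, 8 bp.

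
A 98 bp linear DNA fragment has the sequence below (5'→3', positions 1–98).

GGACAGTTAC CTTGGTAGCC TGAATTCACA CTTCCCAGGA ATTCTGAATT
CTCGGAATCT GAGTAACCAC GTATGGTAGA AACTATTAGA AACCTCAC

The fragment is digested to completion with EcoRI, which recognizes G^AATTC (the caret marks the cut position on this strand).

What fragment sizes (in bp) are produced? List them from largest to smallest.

EcoRI sites (GAATTC) start at positions 22, 39, 46.
EcoRI cuts after the first base of each site, so after positions 22, 39, 46.
Linear molecule, 3 cuts → 4 fragments:
  1–22 → 22 bp
  23–39 → 17 bp
  40–46 → 7 bp
  47–98 → 52 bp
Sorted largest to smallest: 52, 22, 17, 7 bp.

52, 22, 17, 7 bp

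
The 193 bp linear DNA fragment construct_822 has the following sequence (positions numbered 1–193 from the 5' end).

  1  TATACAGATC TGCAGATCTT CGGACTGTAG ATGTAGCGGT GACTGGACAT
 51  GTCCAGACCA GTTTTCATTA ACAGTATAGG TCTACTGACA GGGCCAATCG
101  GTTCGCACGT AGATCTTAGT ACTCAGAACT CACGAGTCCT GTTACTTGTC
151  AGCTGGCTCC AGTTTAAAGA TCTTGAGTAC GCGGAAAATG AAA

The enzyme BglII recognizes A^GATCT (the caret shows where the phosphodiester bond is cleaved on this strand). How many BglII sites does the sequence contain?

AGATCT occurs starting at positions 6, 14, 111, 168.
BglII cuts at 4 sites.

4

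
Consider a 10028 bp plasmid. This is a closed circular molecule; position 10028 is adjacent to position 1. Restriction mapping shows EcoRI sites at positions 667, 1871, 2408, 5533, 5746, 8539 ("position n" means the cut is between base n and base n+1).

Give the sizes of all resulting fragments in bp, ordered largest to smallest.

3125, 2793, 2156, 1204, 537, 213 bp

Circular molecule, 6 cuts → 6 fragments:
  1871 − 667 = 1204 bp
  2408 − 1871 = 537 bp
  5533 − 2408 = 3125 bp
  5746 − 5533 = 213 bp
  8539 − 5746 = 2793 bp
  wrap: 10028 − 8539 + 667 = 2156 bp
Sorted largest to smallest: 3125, 2793, 2156, 1204, 537, 213 bp.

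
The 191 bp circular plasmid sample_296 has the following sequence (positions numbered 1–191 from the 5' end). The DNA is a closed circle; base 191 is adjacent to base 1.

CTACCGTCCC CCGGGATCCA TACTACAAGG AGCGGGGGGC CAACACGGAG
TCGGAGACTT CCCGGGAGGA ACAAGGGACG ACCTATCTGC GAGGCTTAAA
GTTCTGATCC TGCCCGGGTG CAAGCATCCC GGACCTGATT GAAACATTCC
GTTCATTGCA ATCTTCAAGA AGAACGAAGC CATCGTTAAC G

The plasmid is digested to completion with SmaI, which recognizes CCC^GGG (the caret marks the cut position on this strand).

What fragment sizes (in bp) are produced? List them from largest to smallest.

SmaI sites (CCCGGG) start at positions 10, 61, 113.
SmaI cuts after base 3 of each site, so after positions 12, 63, 115.
Circular molecule, 3 cuts → 3 fragments:
  13–63 → 51 bp
  64–115 → 52 bp
  116–191 then 1–12 → 76 + 12 = 88 bp
Sorted largest to smallest: 88, 52, 51 bp.

88, 52, 51 bp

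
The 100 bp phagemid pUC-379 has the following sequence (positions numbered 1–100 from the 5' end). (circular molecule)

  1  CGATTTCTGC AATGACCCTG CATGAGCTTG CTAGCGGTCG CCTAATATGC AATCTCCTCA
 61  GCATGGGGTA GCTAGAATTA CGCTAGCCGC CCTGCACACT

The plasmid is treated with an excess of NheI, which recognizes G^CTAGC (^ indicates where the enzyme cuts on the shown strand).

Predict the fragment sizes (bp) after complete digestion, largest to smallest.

NheI sites (GCTAGC) start at positions 30, 82.
NheI cuts after the first base of each site, so after positions 30, 82.
Circular molecule, 2 cuts → 2 fragments:
  31–82 → 52 bp
  83–100 then 1–30 → 18 + 30 = 48 bp
Sorted largest to smallest: 52, 48 bp.

52, 48 bp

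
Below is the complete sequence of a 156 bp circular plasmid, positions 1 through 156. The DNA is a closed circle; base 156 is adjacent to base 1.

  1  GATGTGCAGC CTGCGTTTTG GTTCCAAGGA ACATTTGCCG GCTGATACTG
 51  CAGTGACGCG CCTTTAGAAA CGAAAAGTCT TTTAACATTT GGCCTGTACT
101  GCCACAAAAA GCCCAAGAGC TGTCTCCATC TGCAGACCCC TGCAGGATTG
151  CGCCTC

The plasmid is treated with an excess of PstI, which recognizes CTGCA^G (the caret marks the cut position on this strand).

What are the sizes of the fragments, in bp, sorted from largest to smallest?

82, 64, 10 bp

PstI sites (CTGCAG) start at positions 48, 130, 140.
PstI cuts after base 5 of each site (before the last base), so after positions 52, 134, 144.
Circular molecule, 3 cuts → 3 fragments:
  53–134 → 82 bp
  135–144 → 10 bp
  145–156 then 1–52 → 12 + 52 = 64 bp
Sorted largest to smallest: 82, 64, 10 bp.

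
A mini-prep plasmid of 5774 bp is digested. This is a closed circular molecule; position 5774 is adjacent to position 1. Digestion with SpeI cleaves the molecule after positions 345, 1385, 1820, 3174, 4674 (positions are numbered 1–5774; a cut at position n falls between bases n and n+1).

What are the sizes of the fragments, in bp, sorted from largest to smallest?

1500, 1445, 1354, 1040, 435 bp

Circular molecule, 5 cuts → 5 fragments:
  1385 − 345 = 1040 bp
  1820 − 1385 = 435 bp
  3174 − 1820 = 1354 bp
  4674 − 3174 = 1500 bp
  wrap: 5774 − 4674 + 345 = 1445 bp
Sorted largest to smallest: 1500, 1445, 1354, 1040, 435 bp.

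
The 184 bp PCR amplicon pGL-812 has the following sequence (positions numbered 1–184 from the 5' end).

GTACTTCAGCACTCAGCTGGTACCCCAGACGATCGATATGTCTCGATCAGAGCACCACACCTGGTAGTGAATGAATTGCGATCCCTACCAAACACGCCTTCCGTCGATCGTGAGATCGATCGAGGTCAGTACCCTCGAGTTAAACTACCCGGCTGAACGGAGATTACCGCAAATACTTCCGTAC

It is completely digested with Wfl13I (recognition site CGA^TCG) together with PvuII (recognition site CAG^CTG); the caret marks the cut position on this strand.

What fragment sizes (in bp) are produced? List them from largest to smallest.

Wfl13I sites (CGATCG) start at positions 30, 105, 117.
Wfl13I cuts after base 3 of each site, so after positions 32, 107, 119.
The PvuII site (CAGCTG) starts at position 14.
PvuII cuts after base 3 of each site, so after position 16.
Combined cut positions: 16, 32, 107, 119.
Linear molecule, 4 cuts → 5 fragments:
  1–16 → 16 bp
  17–32 → 16 bp
  33–107 → 75 bp
  108–119 → 12 bp
  120–184 → 65 bp
Sorted largest to smallest: 75, 65, 16, 16, 12 bp.

75, 65, 16, 16, 12 bp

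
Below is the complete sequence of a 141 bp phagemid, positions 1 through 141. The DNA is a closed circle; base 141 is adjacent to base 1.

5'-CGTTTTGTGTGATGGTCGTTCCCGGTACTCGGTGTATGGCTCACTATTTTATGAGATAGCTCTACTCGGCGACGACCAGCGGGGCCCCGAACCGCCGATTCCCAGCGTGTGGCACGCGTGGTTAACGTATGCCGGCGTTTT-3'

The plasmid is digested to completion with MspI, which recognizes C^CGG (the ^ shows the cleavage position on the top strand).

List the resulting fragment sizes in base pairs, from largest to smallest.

110, 31 bp

MspI sites (CCGG) start at positions 22, 132.
MspI cuts after the first base of each site, so after positions 22, 132.
Circular molecule, 2 cuts → 2 fragments:
  23–132 → 110 bp
  133–141 then 1–22 → 9 + 22 = 31 bp
Sorted largest to smallest: 110, 31 bp.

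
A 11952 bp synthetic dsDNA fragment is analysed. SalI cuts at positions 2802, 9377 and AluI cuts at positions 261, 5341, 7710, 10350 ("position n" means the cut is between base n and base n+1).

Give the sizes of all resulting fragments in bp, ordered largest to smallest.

2541, 2539, 2369, 1667, 1602, 973, 261 bp

Combined cut positions (sorted): 261, 2802, 5341, 7710, 9377, 10350.
Linear molecule, 6 cuts → 7 fragments:
  261 − 0 = 261 bp
  2802 − 261 = 2541 bp
  5341 − 2802 = 2539 bp
  7710 − 5341 = 2369 bp
  9377 − 7710 = 1667 bp
  10350 − 9377 = 973 bp
  11952 − 10350 = 1602 bp
Sorted largest to smallest: 2541, 2539, 2369, 1667, 1602, 973, 261 bp.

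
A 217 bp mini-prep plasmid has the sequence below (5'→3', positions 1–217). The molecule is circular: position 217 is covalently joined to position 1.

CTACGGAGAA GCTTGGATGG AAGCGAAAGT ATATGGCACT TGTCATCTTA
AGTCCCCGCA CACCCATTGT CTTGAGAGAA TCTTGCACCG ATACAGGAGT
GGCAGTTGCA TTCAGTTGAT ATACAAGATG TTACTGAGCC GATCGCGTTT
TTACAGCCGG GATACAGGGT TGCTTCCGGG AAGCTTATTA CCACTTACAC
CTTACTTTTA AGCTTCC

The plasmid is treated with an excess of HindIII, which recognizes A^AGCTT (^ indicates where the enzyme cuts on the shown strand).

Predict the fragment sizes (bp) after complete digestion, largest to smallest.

172, 29, 16 bp

HindIII sites (AAGCTT) start at positions 9, 181, 210.
HindIII cuts after the first base of each site, so after positions 9, 181, 210.
Circular molecule, 3 cuts → 3 fragments:
  10–181 → 172 bp
  182–210 → 29 bp
  211–217 then 1–9 → 7 + 9 = 16 bp
Sorted largest to smallest: 172, 29, 16 bp.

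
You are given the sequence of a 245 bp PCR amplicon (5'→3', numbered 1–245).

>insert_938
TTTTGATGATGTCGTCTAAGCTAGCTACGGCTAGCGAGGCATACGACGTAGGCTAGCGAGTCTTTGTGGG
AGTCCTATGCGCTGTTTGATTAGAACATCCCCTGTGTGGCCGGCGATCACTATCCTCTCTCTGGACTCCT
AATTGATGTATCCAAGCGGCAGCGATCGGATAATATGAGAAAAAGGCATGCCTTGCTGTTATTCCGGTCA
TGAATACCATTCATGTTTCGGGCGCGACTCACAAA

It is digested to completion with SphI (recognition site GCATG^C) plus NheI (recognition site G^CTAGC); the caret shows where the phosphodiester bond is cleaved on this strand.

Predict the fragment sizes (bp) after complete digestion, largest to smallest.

138, 55, 22, 20, 10 bp

The SphI site (GCATGC) starts at position 186.
SphI cuts after base 5 of each site (before the last base), so after position 190.
NheI sites (GCTAGC) start at positions 20, 30, 52.
NheI cuts after the first base of each site, so after positions 20, 30, 52.
Combined cut positions: 20, 30, 52, 190.
Linear molecule, 4 cuts → 5 fragments:
  1–20 → 20 bp
  21–30 → 10 bp
  31–52 → 22 bp
  53–190 → 138 bp
  191–245 → 55 bp
Sorted largest to smallest: 138, 55, 22, 20, 10 bp.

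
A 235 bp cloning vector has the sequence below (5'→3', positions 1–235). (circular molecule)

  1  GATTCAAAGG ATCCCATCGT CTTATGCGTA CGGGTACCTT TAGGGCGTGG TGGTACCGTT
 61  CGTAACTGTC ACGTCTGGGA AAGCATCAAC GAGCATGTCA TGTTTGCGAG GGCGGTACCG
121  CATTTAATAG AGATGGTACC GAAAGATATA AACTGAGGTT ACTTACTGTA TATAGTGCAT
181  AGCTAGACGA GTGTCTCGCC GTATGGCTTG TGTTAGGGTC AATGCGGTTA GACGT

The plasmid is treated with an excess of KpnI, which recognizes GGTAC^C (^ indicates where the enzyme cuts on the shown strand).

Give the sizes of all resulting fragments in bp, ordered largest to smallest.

133, 62, 21, 19 bp

KpnI sites (GGTACC) start at positions 33, 52, 114, 135.
KpnI cuts after base 5 of each site (before the last base), so after positions 37, 56, 118, 139.
Circular molecule, 4 cuts → 4 fragments:
  38–56 → 19 bp
  57–118 → 62 bp
  119–139 → 21 bp
  140–235 then 1–37 → 96 + 37 = 133 bp
Sorted largest to smallest: 133, 62, 21, 19 bp.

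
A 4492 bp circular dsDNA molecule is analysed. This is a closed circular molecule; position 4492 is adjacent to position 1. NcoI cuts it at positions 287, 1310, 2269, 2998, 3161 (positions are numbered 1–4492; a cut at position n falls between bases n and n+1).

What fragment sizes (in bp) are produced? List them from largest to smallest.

Circular molecule, 5 cuts → 5 fragments:
  1310 − 287 = 1023 bp
  2269 − 1310 = 959 bp
  2998 − 2269 = 729 bp
  3161 − 2998 = 163 bp
  wrap: 4492 − 3161 + 287 = 1618 bp
Sorted largest to smallest: 1618, 1023, 959, 729, 163 bp.

1618, 1023, 959, 729, 163 bp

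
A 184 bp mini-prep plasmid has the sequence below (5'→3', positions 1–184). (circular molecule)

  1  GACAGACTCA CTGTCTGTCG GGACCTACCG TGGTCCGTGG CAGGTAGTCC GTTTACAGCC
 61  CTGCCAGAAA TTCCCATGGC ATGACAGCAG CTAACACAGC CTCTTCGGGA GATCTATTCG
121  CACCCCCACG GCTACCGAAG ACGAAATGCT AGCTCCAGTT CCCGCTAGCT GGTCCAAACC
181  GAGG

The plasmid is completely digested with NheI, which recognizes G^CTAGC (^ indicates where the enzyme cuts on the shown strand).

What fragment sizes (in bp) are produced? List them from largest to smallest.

168, 16 bp

NheI sites (GCTAGC) start at positions 148, 164.
NheI cuts after the first base of each site, so after positions 148, 164.
Circular molecule, 2 cuts → 2 fragments:
  149–164 → 16 bp
  165–184 then 1–148 → 20 + 148 = 168 bp
Sorted largest to smallest: 168, 16 bp.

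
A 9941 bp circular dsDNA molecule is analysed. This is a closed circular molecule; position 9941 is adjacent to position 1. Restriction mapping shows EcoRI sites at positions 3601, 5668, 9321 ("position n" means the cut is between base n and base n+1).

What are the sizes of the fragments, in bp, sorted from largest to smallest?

Circular molecule, 3 cuts → 3 fragments:
  5668 − 3601 = 2067 bp
  9321 − 5668 = 3653 bp
  wrap: 9941 − 9321 + 3601 = 4221 bp
Sorted largest to smallest: 4221, 3653, 2067 bp.

4221, 3653, 2067 bp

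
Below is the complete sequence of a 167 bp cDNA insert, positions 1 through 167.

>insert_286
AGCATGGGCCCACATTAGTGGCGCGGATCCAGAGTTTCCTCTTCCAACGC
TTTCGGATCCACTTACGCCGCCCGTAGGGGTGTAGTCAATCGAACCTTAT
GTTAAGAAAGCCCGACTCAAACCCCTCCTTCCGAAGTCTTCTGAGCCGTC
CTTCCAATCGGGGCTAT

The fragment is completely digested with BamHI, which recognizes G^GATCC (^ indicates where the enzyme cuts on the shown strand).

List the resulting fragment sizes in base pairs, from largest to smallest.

BamHI sites (GGATCC) start at positions 25, 55.
BamHI cuts after the first base of each site, so after positions 25, 55.
Linear molecule, 2 cuts → 3 fragments:
  1–25 → 25 bp
  26–55 → 30 bp
  56–167 → 112 bp
Sorted largest to smallest: 112, 30, 25 bp.

112, 30, 25 bp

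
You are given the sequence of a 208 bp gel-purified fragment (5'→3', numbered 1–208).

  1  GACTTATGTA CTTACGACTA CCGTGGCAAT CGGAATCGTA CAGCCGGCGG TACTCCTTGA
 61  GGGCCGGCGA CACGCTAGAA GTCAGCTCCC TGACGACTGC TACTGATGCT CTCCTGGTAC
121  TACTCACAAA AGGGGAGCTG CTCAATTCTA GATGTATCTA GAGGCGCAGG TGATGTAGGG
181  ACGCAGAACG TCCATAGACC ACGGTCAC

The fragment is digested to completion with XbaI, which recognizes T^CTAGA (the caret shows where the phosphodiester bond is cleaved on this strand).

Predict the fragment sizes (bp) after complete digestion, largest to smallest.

147, 51, 10 bp

XbaI sites (TCTAGA) start at positions 147, 157.
XbaI cuts after the first base of each site, so after positions 147, 157.
Linear molecule, 2 cuts → 3 fragments:
  1–147 → 147 bp
  148–157 → 10 bp
  158–208 → 51 bp
Sorted largest to smallest: 147, 51, 10 bp.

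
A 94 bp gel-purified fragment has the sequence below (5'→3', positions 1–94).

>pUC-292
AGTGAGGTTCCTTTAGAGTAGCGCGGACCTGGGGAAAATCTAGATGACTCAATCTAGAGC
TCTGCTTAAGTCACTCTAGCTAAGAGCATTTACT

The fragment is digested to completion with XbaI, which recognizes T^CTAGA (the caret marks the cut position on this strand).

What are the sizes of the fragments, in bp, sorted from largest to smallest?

41, 39, 14 bp

XbaI sites (TCTAGA) start at positions 39, 53.
XbaI cuts after the first base of each site, so after positions 39, 53.
Linear molecule, 2 cuts → 3 fragments:
  1–39 → 39 bp
  40–53 → 14 bp
  54–94 → 41 bp
Sorted largest to smallest: 41, 39, 14 bp.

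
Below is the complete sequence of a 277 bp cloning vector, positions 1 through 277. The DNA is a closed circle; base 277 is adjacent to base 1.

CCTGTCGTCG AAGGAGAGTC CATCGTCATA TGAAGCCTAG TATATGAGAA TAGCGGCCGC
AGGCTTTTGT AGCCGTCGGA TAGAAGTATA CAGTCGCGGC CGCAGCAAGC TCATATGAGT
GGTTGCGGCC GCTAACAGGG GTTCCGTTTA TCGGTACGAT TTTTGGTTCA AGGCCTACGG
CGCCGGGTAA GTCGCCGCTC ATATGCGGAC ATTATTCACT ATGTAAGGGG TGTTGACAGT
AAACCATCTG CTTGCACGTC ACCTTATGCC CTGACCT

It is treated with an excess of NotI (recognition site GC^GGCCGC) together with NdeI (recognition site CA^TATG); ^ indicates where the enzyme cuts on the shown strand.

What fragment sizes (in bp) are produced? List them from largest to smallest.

104, 75, 43, 26, 16, 13 bp

NotI sites (GCGGCCGC) start at positions 53, 96, 125.
NotI cuts after base 2 of each site, so after positions 54, 97, 126.
NdeI sites (CATATG) start at positions 27, 112, 200.
NdeI cuts after base 2 of each site, so after positions 28, 113, 201.
Combined cut positions: 28, 54, 97, 113, 126, 201.
Circular molecule, 6 cuts → 6 fragments:
  29–54 → 26 bp
  55–97 → 43 bp
  98–113 → 16 bp
  114–126 → 13 bp
  127–201 → 75 bp
  202–277 then 1–28 → 76 + 28 = 104 bp
Sorted largest to smallest: 104, 75, 43, 26, 16, 13 bp.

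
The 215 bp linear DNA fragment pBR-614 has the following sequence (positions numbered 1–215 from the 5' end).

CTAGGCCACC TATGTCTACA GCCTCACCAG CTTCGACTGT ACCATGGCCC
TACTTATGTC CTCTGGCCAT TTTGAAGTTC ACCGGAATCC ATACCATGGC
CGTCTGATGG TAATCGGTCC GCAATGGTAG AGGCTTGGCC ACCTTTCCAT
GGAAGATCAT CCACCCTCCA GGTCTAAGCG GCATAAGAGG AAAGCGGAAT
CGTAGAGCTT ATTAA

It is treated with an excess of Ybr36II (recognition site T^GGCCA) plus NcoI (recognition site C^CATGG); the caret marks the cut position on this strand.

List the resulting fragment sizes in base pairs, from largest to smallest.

68, 42, 42, 30, 22, 11 bp

Ybr36II sites (TGGCCA) start at positions 64, 136.
Ybr36II cuts after the first base of each site, so after positions 64, 136.
NcoI sites (CCATGG) start at positions 42, 94, 147.
NcoI cuts after the first base of each site, so after positions 42, 94, 147.
Combined cut positions: 42, 64, 94, 136, 147.
Linear molecule, 5 cuts → 6 fragments:
  1–42 → 42 bp
  43–64 → 22 bp
  65–94 → 30 bp
  95–136 → 42 bp
  137–147 → 11 bp
  148–215 → 68 bp
Sorted largest to smallest: 68, 42, 42, 30, 22, 11 bp.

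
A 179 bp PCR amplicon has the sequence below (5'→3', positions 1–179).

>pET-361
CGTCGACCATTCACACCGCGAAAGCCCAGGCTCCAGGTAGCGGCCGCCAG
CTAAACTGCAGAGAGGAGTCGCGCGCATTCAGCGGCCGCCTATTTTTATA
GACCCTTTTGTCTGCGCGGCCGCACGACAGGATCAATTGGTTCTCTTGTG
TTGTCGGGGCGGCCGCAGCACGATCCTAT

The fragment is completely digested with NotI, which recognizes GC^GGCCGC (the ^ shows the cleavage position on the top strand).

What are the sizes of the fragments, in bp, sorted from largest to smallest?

NotI sites (GCGGCCGC) start at positions 40, 82, 116, 159.
NotI cuts after base 2 of each site, so after positions 41, 83, 117, 160.
Linear molecule, 4 cuts → 5 fragments:
  1–41 → 41 bp
  42–83 → 42 bp
  84–117 → 34 bp
  118–160 → 43 bp
  161–179 → 19 bp
Sorted largest to smallest: 43, 42, 41, 34, 19 bp.

43, 42, 41, 34, 19 bp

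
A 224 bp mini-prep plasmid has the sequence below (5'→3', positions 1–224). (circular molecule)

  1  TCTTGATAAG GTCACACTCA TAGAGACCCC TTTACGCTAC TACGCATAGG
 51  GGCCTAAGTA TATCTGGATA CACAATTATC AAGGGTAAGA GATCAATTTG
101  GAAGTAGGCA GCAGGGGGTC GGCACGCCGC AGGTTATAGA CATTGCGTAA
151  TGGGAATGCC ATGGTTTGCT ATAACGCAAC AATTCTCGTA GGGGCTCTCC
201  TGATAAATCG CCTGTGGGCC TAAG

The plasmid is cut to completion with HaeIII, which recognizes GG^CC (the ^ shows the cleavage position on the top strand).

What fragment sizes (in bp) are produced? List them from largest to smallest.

HaeIII sites (GGCC) start at positions 51, 217.
HaeIII cuts after base 2 of each site, so after positions 52, 218.
Circular molecule, 2 cuts → 2 fragments:
  53–218 → 166 bp
  219–224 then 1–52 → 6 + 52 = 58 bp
Sorted largest to smallest: 166, 58 bp.

166, 58 bp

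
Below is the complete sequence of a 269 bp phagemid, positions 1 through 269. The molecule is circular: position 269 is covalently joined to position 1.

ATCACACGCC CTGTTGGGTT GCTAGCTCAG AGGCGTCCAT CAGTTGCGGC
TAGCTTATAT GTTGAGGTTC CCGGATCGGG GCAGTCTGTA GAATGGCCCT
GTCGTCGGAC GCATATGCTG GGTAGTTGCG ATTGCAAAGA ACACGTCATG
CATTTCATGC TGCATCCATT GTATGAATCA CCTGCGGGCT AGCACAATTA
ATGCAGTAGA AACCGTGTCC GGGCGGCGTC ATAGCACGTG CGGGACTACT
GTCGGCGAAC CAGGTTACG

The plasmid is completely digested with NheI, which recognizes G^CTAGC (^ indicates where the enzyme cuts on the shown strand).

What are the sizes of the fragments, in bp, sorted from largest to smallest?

139, 102, 28 bp

NheI sites (GCTAGC) start at positions 21, 49, 188.
NheI cuts after the first base of each site, so after positions 21, 49, 188.
Circular molecule, 3 cuts → 3 fragments:
  22–49 → 28 bp
  50–188 → 139 bp
  189–269 then 1–21 → 81 + 21 = 102 bp
Sorted largest to smallest: 139, 102, 28 bp.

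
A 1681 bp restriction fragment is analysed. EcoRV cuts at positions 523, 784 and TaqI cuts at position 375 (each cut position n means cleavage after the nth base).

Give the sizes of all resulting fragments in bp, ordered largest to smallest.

897, 375, 261, 148 bp

Combined cut positions (sorted): 375, 523, 784.
Linear molecule, 3 cuts → 4 fragments:
  375 − 0 = 375 bp
  523 − 375 = 148 bp
  784 − 523 = 261 bp
  1681 − 784 = 897 bp
Sorted largest to smallest: 897, 375, 261, 148 bp.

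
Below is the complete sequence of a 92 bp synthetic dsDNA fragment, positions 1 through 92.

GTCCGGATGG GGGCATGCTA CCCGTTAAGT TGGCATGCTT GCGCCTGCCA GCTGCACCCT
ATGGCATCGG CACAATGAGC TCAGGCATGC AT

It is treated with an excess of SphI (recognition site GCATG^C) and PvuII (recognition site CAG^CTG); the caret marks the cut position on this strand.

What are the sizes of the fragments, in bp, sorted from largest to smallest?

SphI sites (GCATGC) start at positions 13, 33, 85.
SphI cuts after base 5 of each site (before the last base), so after positions 17, 37, 89.
The PvuII site (CAGCTG) starts at position 49.
PvuII cuts after base 3 of each site, so after position 51.
Combined cut positions: 17, 37, 51, 89.
Linear molecule, 4 cuts → 5 fragments:
  1–17 → 17 bp
  18–37 → 20 bp
  38–51 → 14 bp
  52–89 → 38 bp
  90–92 → 3 bp
Sorted largest to smallest: 38, 20, 17, 14, 3 bp.

38, 20, 17, 14, 3 bp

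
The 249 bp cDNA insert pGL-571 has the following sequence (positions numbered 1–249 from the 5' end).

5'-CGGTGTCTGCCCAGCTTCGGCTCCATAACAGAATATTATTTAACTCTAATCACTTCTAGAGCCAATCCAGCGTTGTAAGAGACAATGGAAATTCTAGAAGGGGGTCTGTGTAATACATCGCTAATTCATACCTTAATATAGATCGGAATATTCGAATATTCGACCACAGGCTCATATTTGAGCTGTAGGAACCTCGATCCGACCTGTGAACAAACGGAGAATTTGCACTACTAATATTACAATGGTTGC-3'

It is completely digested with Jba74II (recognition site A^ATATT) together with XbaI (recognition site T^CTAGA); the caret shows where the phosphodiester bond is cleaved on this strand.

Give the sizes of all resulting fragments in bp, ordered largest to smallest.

Jba74II sites (AATATT) start at positions 32, 147, 155, 233.
Jba74II cuts after the first base of each site, so after positions 32, 147, 155, 233.
XbaI sites (TCTAGA) start at positions 55, 93.
XbaI cuts after the first base of each site, so after positions 55, 93.
Combined cut positions: 32, 55, 93, 147, 155, 233.
Linear molecule, 6 cuts → 7 fragments:
  1–32 → 32 bp
  33–55 → 23 bp
  56–93 → 38 bp
  94–147 → 54 bp
  148–155 → 8 bp
  156–233 → 78 bp
  234–249 → 16 bp
Sorted largest to smallest: 78, 54, 38, 32, 23, 16, 8 bp.

78, 54, 38, 32, 23, 16, 8 bp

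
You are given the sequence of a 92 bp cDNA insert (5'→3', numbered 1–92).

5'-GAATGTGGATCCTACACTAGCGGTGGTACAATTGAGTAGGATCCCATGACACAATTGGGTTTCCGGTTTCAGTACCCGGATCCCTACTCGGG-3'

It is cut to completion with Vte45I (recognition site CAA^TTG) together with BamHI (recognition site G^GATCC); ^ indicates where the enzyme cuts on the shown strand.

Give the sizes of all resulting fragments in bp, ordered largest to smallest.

24, 24, 15, 14, 8, 7 bp

Vte45I sites (CAATTG) start at positions 29, 52.
Vte45I cuts after base 3 of each site, so after positions 31, 54.
BamHI sites (GGATCC) start at positions 7, 39, 78.
BamHI cuts after the first base of each site, so after positions 7, 39, 78.
Combined cut positions: 7, 31, 39, 54, 78.
Linear molecule, 5 cuts → 6 fragments:
  1–7 → 7 bp
  8–31 → 24 bp
  32–39 → 8 bp
  40–54 → 15 bp
  55–78 → 24 bp
  79–92 → 14 bp
Sorted largest to smallest: 24, 24, 15, 14, 8, 7 bp.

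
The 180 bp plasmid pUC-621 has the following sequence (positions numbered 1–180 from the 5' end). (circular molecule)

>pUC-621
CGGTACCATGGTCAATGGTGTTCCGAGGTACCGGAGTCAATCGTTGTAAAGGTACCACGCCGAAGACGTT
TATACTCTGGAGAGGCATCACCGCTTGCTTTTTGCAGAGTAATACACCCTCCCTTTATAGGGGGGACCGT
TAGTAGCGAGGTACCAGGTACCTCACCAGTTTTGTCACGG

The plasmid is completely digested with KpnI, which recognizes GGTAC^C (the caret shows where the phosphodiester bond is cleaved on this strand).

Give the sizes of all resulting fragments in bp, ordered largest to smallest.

KpnI sites (GGTACC) start at positions 2, 27, 51, 150, 157.
KpnI cuts after base 5 of each site (before the last base), so after positions 6, 31, 55, 154, 161.
Circular molecule, 5 cuts → 5 fragments:
  7–31 → 25 bp
  32–55 → 24 bp
  56–154 → 99 bp
  155–161 → 7 bp
  162–180 then 1–6 → 19 + 6 = 25 bp
Sorted largest to smallest: 99, 25, 25, 24, 7 bp.

99, 25, 25, 24, 7 bp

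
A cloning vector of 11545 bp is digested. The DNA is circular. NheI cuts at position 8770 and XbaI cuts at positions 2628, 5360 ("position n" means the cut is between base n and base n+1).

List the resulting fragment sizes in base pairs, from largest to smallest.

Combined cut positions (sorted): 2628, 5360, 8770.
Circular molecule, 3 cuts → 3 fragments:
  5360 − 2628 = 2732 bp
  8770 − 5360 = 3410 bp
  wrap: 11545 − 8770 + 2628 = 5403 bp
Sorted largest to smallest: 5403, 3410, 2732 bp.

5403, 3410, 2732 bp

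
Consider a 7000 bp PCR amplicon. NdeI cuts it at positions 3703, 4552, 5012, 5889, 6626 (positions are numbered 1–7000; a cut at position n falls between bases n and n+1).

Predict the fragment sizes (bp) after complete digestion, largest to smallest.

3703, 877, 849, 737, 460, 374 bp

Linear molecule, 5 cuts → 6 fragments:
  3703 − 0 = 3703 bp
  4552 − 3703 = 849 bp
  5012 − 4552 = 460 bp
  5889 − 5012 = 877 bp
  6626 − 5889 = 737 bp
  7000 − 6626 = 374 bp
Sorted largest to smallest: 3703, 877, 849, 737, 460, 374 bp.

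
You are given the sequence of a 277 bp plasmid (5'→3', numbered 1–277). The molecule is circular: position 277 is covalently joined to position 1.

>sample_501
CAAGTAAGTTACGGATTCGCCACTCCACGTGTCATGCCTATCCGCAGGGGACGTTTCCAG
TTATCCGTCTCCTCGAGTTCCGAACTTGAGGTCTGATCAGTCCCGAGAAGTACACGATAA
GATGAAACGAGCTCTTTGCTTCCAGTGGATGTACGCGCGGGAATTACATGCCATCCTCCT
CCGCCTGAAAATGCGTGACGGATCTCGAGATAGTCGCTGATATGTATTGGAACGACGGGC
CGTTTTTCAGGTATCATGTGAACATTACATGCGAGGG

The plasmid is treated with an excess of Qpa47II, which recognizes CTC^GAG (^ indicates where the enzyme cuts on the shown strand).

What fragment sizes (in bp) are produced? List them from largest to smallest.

145, 132 bp

Qpa47II sites (CTCGAG) start at positions 72, 204.
Qpa47II cuts after base 3 of each site, so after positions 74, 206.
Circular molecule, 2 cuts → 2 fragments:
  75–206 → 132 bp
  207–277 then 1–74 → 71 + 74 = 145 bp
Sorted largest to smallest: 145, 132 bp.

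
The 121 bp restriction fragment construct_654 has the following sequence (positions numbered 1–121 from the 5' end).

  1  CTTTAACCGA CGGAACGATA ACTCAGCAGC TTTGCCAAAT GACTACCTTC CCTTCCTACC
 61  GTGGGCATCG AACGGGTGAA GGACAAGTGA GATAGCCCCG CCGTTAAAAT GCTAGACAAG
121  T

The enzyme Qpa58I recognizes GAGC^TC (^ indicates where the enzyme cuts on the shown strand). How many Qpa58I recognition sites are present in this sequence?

No occurrence of GAGCTC is present in the sequence.
Qpa58I does not cut: 0 sites.

0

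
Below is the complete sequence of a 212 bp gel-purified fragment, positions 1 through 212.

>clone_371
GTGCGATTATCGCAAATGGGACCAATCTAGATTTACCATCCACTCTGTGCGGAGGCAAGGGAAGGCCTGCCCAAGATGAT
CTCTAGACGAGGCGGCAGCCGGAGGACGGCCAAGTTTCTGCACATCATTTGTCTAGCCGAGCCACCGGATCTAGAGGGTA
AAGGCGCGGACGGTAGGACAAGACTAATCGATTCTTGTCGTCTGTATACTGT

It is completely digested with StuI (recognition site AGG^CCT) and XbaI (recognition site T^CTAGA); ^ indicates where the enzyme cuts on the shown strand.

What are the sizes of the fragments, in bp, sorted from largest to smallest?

The StuI site (AGGCCT) starts at position 63.
StuI cuts after base 3 of each site, so after position 65.
XbaI sites (TCTAGA) start at positions 26, 82, 150.
XbaI cuts after the first base of each site, so after positions 26, 82, 150.
Combined cut positions: 26, 65, 82, 150.
Linear molecule, 4 cuts → 5 fragments:
  1–26 → 26 bp
  27–65 → 39 bp
  66–82 → 17 bp
  83–150 → 68 bp
  151–212 → 62 bp
Sorted largest to smallest: 68, 62, 39, 26, 17 bp.

68, 62, 39, 26, 17 bp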